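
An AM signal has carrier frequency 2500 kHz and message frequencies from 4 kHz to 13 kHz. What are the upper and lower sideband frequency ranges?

Upper sideband (USB) = fc + [fm_low, fm_high] = 2500 + [4, 13] = [2504, 2513] kHz
Lower sideband (LSB) = fc - [fm_high, fm_low] = 2500 - [13, 4] = [2487, 2496] kHz
Total occupied spectrum: 2487 kHz to 2513 kHz (plus carrier at 2500 kHz)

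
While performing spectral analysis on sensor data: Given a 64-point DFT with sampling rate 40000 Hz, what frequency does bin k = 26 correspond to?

The frequency of DFT bin k is: f_k = k * f_s / N
f_26 = 26 * 40000 / 64 = 16250 Hz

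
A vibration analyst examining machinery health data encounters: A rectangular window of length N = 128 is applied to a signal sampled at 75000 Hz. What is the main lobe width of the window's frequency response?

For a rectangular window of length N,
the main lobe width in frequency is 2*f_s/N.
= 2*75000/128 = 9375/8 Hz
This determines the minimum frequency separation for resolving two sinusoids.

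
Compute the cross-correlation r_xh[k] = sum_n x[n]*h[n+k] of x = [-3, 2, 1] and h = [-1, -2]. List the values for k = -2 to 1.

Both sequences indexed from 0 and zero outside their support.
Lags with overlap: k = -2 to 1.
  r_xh[-2] = x[2]*h[0] = -1
  r_xh[-1] = x[1]*h[0] + x[2]*h[1] = -4
  r_xh[0] = x[0]*h[0] + x[1]*h[1] = -1
  r_xh[1] = x[0]*h[1] = 6
r_xh = [-1, -4, -1, 6] (for k = -2, ..., 1)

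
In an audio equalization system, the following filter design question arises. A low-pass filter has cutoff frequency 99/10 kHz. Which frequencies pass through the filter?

A low-pass filter passes all frequencies below the cutoff frequency 99/10 kHz and attenuates higher frequencies.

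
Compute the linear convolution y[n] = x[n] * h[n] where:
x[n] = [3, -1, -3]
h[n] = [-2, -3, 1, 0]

y[n] = sum_k x[k]*h[n-k]. Output length = len(x) + len(h) - 1 = 3 + 4 - 1 = 6.
y[0] = 3*-2 = -6
y[1] = -1*-2 + 3*-3 = -7
y[2] = -3*-2 + -1*-3 + 3*1 = 12
y[3] = -3*-3 + -1*1 + 3*0 = 8
y[4] = -3*1 + -1*0 = -3
y[5] = -3*0 = 0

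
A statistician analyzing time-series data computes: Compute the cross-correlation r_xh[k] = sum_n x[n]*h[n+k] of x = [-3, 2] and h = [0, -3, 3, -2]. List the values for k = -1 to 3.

Both sequences indexed from 0 and zero outside their support.
Lags with overlap: k = -1 to 3.
  r_xh[-1] = x[1]*h[0] = 0
  r_xh[0] = x[0]*h[0] + x[1]*h[1] = -6
  r_xh[1] = x[0]*h[1] + x[1]*h[2] = 15
  r_xh[2] = x[0]*h[2] + x[1]*h[3] = -13
  r_xh[3] = x[0]*h[3] = 6
r_xh = [0, -6, 15, -13, 6] (for k = -1, ..., 3)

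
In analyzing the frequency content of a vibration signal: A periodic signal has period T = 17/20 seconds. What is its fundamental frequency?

The fundamental frequency is the reciprocal of the period.
f = 1/T = 1/(17/20) = 20/17 Hz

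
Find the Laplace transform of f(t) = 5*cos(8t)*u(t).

Standard pair: cos(wt)*u(t) <-> s/(s^2+w^2)
With w = 8: L{5*cos(8t)*u(t)} = 5s/(s^2+64)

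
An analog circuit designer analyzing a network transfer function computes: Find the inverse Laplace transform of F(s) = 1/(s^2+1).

Standard pair: w/(s^2+w^2) <-> sin(wt)*u(t)
Recognize w^2 = 1, so w = 1; numerator 1 = 1*1.
f(t) = sin(t)*u(t)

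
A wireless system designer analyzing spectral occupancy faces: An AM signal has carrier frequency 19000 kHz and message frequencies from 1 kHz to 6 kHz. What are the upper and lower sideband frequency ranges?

Upper sideband (USB) = fc + [fm_low, fm_high] = 19000 + [1, 6] = [19001, 19006] kHz
Lower sideband (LSB) = fc - [fm_high, fm_low] = 19000 - [6, 1] = [18994, 18999] kHz
Total occupied spectrum: 18994 kHz to 19006 kHz (plus carrier at 19000 kHz)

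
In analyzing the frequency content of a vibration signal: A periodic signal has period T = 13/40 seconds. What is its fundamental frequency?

The fundamental frequency is the reciprocal of the period.
f = 1/T = 1/(13/40) = 40/13 Hz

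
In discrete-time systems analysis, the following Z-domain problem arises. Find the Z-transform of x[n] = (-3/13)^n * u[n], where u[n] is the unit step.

The Z-transform of a^n * u[n] is z/(z-a) for |z| > |a|.
Here a = -3/13, so X(z) = z/(z - (-3/13)) = 13z/(13z + 3)
ROC: |z| > 3/13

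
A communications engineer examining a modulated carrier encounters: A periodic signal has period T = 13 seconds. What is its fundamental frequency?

The fundamental frequency is the reciprocal of the period.
f = 1/T = 1/(13) = 1/13 Hz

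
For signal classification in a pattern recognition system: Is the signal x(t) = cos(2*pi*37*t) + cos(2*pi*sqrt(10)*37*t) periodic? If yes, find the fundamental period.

f1 = 37 Hz, f2 = 37*sqrt(10) Hz
Ratio f2/f1 = sqrt(10), which is irrational.
Since the frequency ratio is irrational, no common period exists.
The signal is not periodic.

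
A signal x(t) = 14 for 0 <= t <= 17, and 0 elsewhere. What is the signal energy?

Energy = integral of |x(t)|^2 dt over the signal duration
= 14^2 * 17 = 196 * 17 = 3332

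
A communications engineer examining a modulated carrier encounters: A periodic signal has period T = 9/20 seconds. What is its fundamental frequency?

The fundamental frequency is the reciprocal of the period.
f = 1/T = 1/(9/20) = 20/9 Hz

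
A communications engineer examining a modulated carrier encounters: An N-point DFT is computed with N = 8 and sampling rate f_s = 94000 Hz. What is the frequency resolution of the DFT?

DFT frequency resolution = f_s / N
= 94000 / 8 = 11750 Hz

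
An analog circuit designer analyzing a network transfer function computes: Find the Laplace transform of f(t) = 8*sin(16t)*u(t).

Standard pair: sin(wt)*u(t) <-> w/(s^2+w^2)
With w = 16: L{8*sin(16t)*u(t)} = 128/(s^2+256)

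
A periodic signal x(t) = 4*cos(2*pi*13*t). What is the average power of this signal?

Average power of A*cos(wt) is A^2/2.
P = 4^2 / 2 = 16/2 = 8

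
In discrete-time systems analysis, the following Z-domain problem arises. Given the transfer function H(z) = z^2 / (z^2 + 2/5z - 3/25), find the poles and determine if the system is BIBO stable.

Poles are roots of the denominator: z^2 + 2/5z - 3/25 = 0.
Quadratic formula: z = [-(2/5) +/- sqrt((2/5)^2 - 4*(-3/25))] / 2
Discriminant = 4/25 + 12/25 = 16/25; sqrt = 4/5.
z = (-2/5 +/- 4/5) / 2 => z = 1/5 or z = -3/5.
|p1| = 1/5, |p2| = 3/5.
For BIBO stability, all poles must lie inside the unit circle (|p| < 1).
System is STABLE since both |p| < 1.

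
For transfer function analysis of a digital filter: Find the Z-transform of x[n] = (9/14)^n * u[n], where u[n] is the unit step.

The Z-transform of a^n * u[n] is z/(z-a) for |z| > |a|.
Here a = 9/14, so X(z) = z/(z - (9/14)) = 14z/(14z - 9)
ROC: |z| > 9/14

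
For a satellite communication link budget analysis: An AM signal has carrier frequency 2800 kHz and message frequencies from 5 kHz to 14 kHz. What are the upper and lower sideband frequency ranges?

Upper sideband (USB) = fc + [fm_low, fm_high] = 2800 + [5, 14] = [2805, 2814] kHz
Lower sideband (LSB) = fc - [fm_high, fm_low] = 2800 - [14, 5] = [2786, 2795] kHz
Total occupied spectrum: 2786 kHz to 2814 kHz (plus carrier at 2800 kHz)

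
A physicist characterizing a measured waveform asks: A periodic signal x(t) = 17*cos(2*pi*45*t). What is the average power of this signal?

Average power of A*cos(wt) is A^2/2.
P = 17^2 / 2 = 289/2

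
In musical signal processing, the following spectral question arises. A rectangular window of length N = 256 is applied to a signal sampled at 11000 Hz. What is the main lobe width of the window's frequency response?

For a rectangular window of length N,
the main lobe width in frequency is 2*f_s/N.
= 2*11000/256 = 1375/16 Hz
This determines the minimum frequency separation for resolving two sinusoids.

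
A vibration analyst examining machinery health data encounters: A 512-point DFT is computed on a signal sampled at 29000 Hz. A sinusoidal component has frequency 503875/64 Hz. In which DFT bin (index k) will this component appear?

DFT frequency resolution = f_s/N = 29000/512 = 3625/64 Hz
Bin index k = f_signal / resolution = 503875/64 / 3625/64 = 139
The signal frequency 503875/64 Hz falls in DFT bin k = 139.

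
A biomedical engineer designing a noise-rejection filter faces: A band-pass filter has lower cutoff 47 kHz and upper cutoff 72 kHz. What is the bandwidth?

Bandwidth = f_high - f_low
= 72 kHz - 47 kHz = 25 kHz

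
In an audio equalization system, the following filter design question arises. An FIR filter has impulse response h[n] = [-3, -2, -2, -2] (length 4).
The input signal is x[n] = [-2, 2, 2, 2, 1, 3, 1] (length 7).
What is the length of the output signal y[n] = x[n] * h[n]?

For linear convolution, the output length is:
len(y) = len(x) + len(h) - 1 = 7 + 4 - 1 = 10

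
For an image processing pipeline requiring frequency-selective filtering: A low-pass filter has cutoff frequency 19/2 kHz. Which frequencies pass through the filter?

A low-pass filter passes all frequencies below the cutoff frequency 19/2 kHz and attenuates higher frequencies.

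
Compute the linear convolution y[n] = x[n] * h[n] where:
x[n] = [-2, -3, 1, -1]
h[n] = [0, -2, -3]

y[n] = sum_k x[k]*h[n-k]. Output length = len(x) + len(h) - 1 = 4 + 3 - 1 = 6.
y[0] = -2*0 = 0
y[1] = -3*0 + -2*-2 = 4
y[2] = 1*0 + -3*-2 + -2*-3 = 12
y[3] = -1*0 + 1*-2 + -3*-3 = 7
y[4] = -1*-2 + 1*-3 = -1
y[5] = -1*-3 = 3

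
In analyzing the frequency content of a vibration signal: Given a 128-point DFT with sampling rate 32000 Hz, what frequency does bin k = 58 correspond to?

The frequency of DFT bin k is: f_k = k * f_s / N
f_58 = 58 * 32000 / 128 = 14500 Hz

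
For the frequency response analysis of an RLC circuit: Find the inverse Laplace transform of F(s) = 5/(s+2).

Standard pair: k/(s+a) <-> k*e^(-at)*u(t)
With k=5, a=2: f(t) = 5*e^(-2t)*u(t)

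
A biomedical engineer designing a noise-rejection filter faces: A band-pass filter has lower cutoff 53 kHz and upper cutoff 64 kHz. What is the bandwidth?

Bandwidth = f_high - f_low
= 64 kHz - 53 kHz = 11 kHz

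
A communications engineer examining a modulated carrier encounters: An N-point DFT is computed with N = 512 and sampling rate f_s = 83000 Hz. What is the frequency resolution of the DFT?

DFT frequency resolution = f_s / N
= 83000 / 512 = 10375/64 Hz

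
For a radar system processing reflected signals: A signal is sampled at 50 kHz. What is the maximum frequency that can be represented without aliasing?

The maximum frequency that can be represented without aliasing
is the Nyquist frequency: f_max = f_s / 2 = 50 kHz / 2 = 25 kHz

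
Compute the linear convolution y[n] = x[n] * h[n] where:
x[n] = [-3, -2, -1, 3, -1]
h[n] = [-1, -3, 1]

y[n] = sum_k x[k]*h[n-k]. Output length = len(x) + len(h) - 1 = 5 + 3 - 1 = 7.
y[0] = -3*-1 = 3
y[1] = -2*-1 + -3*-3 = 11
y[2] = -1*-1 + -2*-3 + -3*1 = 4
y[3] = 3*-1 + -1*-3 + -2*1 = -2
y[4] = -1*-1 + 3*-3 + -1*1 = -9
y[5] = -1*-3 + 3*1 = 6
y[6] = -1*1 = -1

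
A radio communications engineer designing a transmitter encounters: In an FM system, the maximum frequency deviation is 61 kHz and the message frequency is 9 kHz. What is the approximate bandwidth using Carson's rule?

Carson's rule: BW = 2*(delta_f + f_m)
= 2*(61 + 9) kHz = 140 kHz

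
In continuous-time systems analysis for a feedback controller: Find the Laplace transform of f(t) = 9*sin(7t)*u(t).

Standard pair: sin(wt)*u(t) <-> w/(s^2+w^2)
With w = 7: L{9*sin(7t)*u(t)} = 63/(s^2+49)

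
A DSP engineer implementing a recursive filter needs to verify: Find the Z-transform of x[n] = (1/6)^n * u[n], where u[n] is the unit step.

The Z-transform of a^n * u[n] is z/(z-a) for |z| > |a|.
Here a = 1/6, so X(z) = z/(z - (1/6)) = 6z/(6z - 1)
ROC: |z| > 1/6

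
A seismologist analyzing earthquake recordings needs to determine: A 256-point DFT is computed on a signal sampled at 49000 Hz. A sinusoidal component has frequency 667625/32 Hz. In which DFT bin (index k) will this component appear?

DFT frequency resolution = f_s/N = 49000/256 = 6125/32 Hz
Bin index k = f_signal / resolution = 667625/32 / 6125/32 = 109
The signal frequency 667625/32 Hz falls in DFT bin k = 109.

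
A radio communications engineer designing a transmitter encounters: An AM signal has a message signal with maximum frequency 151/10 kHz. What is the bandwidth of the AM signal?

In AM (double-sideband), the bandwidth is twice the message frequency.
BW = 2 * f_m = 2 * 151/10 kHz = 151/5 kHz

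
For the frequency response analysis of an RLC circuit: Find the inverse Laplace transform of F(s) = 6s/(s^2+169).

Standard pair: s/(s^2+w^2) <-> cos(wt)*u(t)
With k=6, w=13: f(t) = 6*cos(13t)*u(t)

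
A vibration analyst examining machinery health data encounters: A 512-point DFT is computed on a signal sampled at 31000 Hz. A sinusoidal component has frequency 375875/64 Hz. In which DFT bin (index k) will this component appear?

DFT frequency resolution = f_s/N = 31000/512 = 3875/64 Hz
Bin index k = f_signal / resolution = 375875/64 / 3875/64 = 97
The signal frequency 375875/64 Hz falls in DFT bin k = 97.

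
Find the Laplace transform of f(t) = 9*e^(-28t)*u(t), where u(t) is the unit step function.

Standard Laplace transform pair:
e^(-at)*u(t) <-> 1/(s+a)
With a = 28: L{9*e^(-28t)*u(t)} = 9/(s+28), ROC: Re(s) > -28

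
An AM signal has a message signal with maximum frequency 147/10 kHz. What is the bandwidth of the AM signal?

In AM (double-sideband), the bandwidth is twice the message frequency.
BW = 2 * f_m = 2 * 147/10 kHz = 147/5 kHz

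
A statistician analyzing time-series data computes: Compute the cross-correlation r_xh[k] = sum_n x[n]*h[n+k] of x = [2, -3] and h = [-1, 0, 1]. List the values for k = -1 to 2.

Both sequences indexed from 0 and zero outside their support.
Lags with overlap: k = -1 to 2.
  r_xh[-1] = x[1]*h[0] = 3
  r_xh[0] = x[0]*h[0] + x[1]*h[1] = -2
  r_xh[1] = x[0]*h[1] + x[1]*h[2] = -3
  r_xh[2] = x[0]*h[2] = 2
r_xh = [3, -2, -3, 2] (for k = -1, ..., 2)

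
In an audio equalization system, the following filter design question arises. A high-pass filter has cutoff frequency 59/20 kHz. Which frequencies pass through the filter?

A high-pass filter passes all frequencies above the cutoff frequency 59/20 kHz and attenuates lower frequencies.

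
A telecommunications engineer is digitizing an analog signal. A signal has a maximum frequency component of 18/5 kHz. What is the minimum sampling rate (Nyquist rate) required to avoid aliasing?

By the Nyquist-Shannon sampling theorem,
the minimum sampling rate (Nyquist rate) must be at least 2 * f_max.
Nyquist rate = 2 * 18/5 kHz = 36/5 kHz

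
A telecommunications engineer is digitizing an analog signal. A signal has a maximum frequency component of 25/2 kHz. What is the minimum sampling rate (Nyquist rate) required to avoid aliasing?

By the Nyquist-Shannon sampling theorem,
the minimum sampling rate (Nyquist rate) must be at least 2 * f_max.
Nyquist rate = 2 * 25/2 kHz = 25 kHz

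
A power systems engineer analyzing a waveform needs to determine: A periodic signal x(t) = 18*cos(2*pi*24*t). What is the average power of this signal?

Average power of A*cos(wt) is A^2/2.
P = 18^2 / 2 = 324/2 = 162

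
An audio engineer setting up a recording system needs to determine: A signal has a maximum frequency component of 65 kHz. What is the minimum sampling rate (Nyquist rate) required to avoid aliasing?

By the Nyquist-Shannon sampling theorem,
the minimum sampling rate (Nyquist rate) must be at least 2 * f_max.
Nyquist rate = 2 * 65 kHz = 130 kHz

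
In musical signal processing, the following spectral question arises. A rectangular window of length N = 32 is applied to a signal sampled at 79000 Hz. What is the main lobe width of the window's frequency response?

For a rectangular window of length N,
the main lobe width in frequency is 2*f_s/N.
= 2*79000/32 = 9875/2 Hz
This determines the minimum frequency separation for resolving two sinusoids.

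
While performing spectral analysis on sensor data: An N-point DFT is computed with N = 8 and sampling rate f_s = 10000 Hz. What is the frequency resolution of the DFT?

DFT frequency resolution = f_s / N
= 10000 / 8 = 1250 Hz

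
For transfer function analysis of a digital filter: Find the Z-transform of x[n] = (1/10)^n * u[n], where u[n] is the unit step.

The Z-transform of a^n * u[n] is z/(z-a) for |z| > |a|.
Here a = 1/10, so X(z) = z/(z - (1/10)) = 10z/(10z - 1)
ROC: |z| > 1/10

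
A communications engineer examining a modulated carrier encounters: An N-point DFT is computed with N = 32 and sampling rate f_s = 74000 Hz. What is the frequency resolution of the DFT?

DFT frequency resolution = f_s / N
= 74000 / 32 = 4625/2 Hz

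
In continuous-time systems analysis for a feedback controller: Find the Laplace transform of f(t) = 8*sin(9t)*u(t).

Standard pair: sin(wt)*u(t) <-> w/(s^2+w^2)
With w = 9: L{8*sin(9t)*u(t)} = 72/(s^2+81)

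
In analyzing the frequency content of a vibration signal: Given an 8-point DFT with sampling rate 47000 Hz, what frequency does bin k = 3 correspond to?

The frequency of DFT bin k is: f_k = k * f_s / N
f_3 = 3 * 47000 / 8 = 17625 Hz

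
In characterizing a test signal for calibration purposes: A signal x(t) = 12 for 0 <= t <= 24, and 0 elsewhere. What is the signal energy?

Energy = integral of |x(t)|^2 dt over the signal duration
= 12^2 * 24 = 144 * 24 = 3456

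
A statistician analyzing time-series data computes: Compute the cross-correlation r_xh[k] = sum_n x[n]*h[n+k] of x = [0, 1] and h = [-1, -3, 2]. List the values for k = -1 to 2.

Both sequences indexed from 0 and zero outside their support.
Lags with overlap: k = -1 to 2.
  r_xh[-1] = x[1]*h[0] = -1
  r_xh[0] = x[0]*h[0] + x[1]*h[1] = -3
  r_xh[1] = x[0]*h[1] + x[1]*h[2] = 2
  r_xh[2] = x[0]*h[2] = 0
r_xh = [-1, -3, 2, 0] (for k = -1, ..., 2)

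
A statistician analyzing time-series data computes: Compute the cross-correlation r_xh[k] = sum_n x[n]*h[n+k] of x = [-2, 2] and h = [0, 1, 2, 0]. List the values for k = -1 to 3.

Both sequences indexed from 0 and zero outside their support.
Lags with overlap: k = -1 to 3.
  r_xh[-1] = x[1]*h[0] = 0
  r_xh[0] = x[0]*h[0] + x[1]*h[1] = 2
  r_xh[1] = x[0]*h[1] + x[1]*h[2] = 2
  r_xh[2] = x[0]*h[2] + x[1]*h[3] = -4
  r_xh[3] = x[0]*h[3] = 0
r_xh = [0, 2, 2, -4, 0] (for k = -1, ..., 3)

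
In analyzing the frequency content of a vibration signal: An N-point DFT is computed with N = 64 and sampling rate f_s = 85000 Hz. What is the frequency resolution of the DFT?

DFT frequency resolution = f_s / N
= 85000 / 64 = 10625/8 Hz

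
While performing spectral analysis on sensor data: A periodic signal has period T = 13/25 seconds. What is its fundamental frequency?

The fundamental frequency is the reciprocal of the period.
f = 1/T = 1/(13/25) = 25/13 Hz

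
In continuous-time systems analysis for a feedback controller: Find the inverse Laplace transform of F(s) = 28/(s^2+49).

Standard pair: w/(s^2+w^2) <-> sin(wt)*u(t)
Recognize w^2 = 49, so w = 7; numerator 28 = 4*7.
f(t) = 4*sin(7t)*u(t)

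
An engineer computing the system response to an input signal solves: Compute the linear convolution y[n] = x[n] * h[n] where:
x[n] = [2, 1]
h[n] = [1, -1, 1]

y[n] = sum_k x[k]*h[n-k]. Output length = len(x) + len(h) - 1 = 2 + 3 - 1 = 4.
y[0] = 2*1 = 2
y[1] = 1*1 + 2*-1 = -1
y[2] = 1*-1 + 2*1 = 1
y[3] = 1*1 = 1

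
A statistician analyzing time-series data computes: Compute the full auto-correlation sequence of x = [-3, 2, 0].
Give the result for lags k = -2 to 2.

r_xx[k] = sum_m x[m]*x[m+k], indexed from 0, for k = -2 to 2:
  r_xx[-2] = x[2]*x[0] = 0
  r_xx[-1] = x[1]*x[0] + x[2]*x[1] = -6
  r_xx[0] = x[0]*x[0] + x[1]*x[1] + x[2]*x[2] = 13
  r_xx[1] = x[0]*x[1] + x[1]*x[2] = -6
  r_xx[2] = x[0]*x[2] = 0
r_xx = [0, -6, 13, -6, 0]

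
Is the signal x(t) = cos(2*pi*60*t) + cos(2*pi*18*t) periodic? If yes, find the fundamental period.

f1 = 60 Hz, f2 = 18 Hz
Period T1 = 1/60, T2 = 1/18
Ratio T1/T2 = 18/60, which is rational.
The signal is periodic with fundamental period T = 1/GCD(60,18) = 1/6 s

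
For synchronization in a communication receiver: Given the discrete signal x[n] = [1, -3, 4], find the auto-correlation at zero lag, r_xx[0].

The auto-correlation at zero lag r_xx[0] equals the signal energy.
r_xx[0] = sum of x[n]^2 = 1^2 + (-3)^2 + 4^2
= 1 + 9 + 16 = 26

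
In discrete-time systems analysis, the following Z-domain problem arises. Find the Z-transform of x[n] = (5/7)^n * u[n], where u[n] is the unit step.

The Z-transform of a^n * u[n] is z/(z-a) for |z| > |a|.
Here a = 5/7, so X(z) = z/(z - (5/7)) = 7z/(7z - 5)
ROC: |z| > 5/7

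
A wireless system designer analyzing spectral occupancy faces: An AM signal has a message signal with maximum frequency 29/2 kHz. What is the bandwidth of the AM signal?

In AM (double-sideband), the bandwidth is twice the message frequency.
BW = 2 * f_m = 2 * 29/2 kHz = 29 kHz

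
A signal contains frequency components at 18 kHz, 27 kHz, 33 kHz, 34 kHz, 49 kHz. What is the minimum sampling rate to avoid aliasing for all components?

The highest frequency component is f_max = 49 kHz.
Nyquist rate = 2 * f_max = 2 * 49 kHz = 98 kHz.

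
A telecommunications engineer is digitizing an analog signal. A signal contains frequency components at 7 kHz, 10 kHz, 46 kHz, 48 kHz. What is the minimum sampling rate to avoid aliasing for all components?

The highest frequency component is f_max = 48 kHz.
Nyquist rate = 2 * f_max = 2 * 48 kHz = 96 kHz.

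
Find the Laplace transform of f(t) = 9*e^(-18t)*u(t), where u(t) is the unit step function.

Standard Laplace transform pair:
e^(-at)*u(t) <-> 1/(s+a)
With a = 18: L{9*e^(-18t)*u(t)} = 9/(s+18), ROC: Re(s) > -18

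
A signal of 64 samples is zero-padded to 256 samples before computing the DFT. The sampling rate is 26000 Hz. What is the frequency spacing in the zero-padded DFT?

Original DFT: N = 64, resolution = f_s/N = 26000/64 = 1625/4 Hz
Zero-padded DFT: N = 256, resolution = f_s/N = 26000/256 = 1625/16 Hz
Zero-padding interpolates the spectrum (finer frequency grid)
but does NOT improve the true spectral resolution (ability to resolve close frequencies).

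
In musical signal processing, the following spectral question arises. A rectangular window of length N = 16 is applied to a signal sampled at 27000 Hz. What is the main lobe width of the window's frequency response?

For a rectangular window of length N,
the main lobe width in frequency is 2*f_s/N.
= 2*27000/16 = 3375 Hz
This determines the minimum frequency separation for resolving two sinusoids.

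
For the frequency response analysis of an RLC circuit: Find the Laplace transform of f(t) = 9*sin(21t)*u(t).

Standard pair: sin(wt)*u(t) <-> w/(s^2+w^2)
With w = 21: L{9*sin(21t)*u(t)} = 189/(s^2+441)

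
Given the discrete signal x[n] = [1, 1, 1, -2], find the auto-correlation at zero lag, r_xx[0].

The auto-correlation at zero lag r_xx[0] equals the signal energy.
r_xx[0] = sum of x[n]^2 = 1^2 + 1^2 + 1^2 + (-2)^2
= 1 + 1 + 1 + 4 = 7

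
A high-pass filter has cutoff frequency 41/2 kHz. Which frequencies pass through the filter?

A high-pass filter passes all frequencies above the cutoff frequency 41/2 kHz and attenuates lower frequencies.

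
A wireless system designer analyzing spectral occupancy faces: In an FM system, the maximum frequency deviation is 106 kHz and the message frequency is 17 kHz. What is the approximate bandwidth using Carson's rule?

Carson's rule: BW = 2*(delta_f + f_m)
= 2*(106 + 17) kHz = 246 kHz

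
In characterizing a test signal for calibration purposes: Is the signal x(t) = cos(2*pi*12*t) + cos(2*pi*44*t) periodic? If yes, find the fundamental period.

f1 = 12 Hz, f2 = 44 Hz
Period T1 = 1/12, T2 = 1/44
Ratio T1/T2 = 44/12, which is rational.
The signal is periodic with fundamental period T = 1/GCD(12,44) = 1/4 s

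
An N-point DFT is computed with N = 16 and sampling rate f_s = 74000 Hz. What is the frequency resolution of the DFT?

DFT frequency resolution = f_s / N
= 74000 / 16 = 4625 Hz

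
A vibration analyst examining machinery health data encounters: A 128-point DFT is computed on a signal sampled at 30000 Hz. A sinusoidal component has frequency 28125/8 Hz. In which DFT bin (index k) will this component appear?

DFT frequency resolution = f_s/N = 30000/128 = 1875/8 Hz
Bin index k = f_signal / resolution = 28125/8 / 1875/8 = 15
The signal frequency 28125/8 Hz falls in DFT bin k = 15.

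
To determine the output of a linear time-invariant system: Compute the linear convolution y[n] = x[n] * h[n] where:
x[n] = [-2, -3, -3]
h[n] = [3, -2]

y[n] = sum_k x[k]*h[n-k]. Output length = len(x) + len(h) - 1 = 3 + 2 - 1 = 4.
y[0] = -2*3 = -6
y[1] = -3*3 + -2*-2 = -5
y[2] = -3*3 + -3*-2 = -3
y[3] = -3*-2 = 6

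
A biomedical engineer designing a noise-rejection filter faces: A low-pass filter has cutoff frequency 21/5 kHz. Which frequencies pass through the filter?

A low-pass filter passes all frequencies below the cutoff frequency 21/5 kHz and attenuates higher frequencies.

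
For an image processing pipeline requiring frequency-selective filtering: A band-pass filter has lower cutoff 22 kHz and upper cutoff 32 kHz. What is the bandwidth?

Bandwidth = f_high - f_low
= 32 kHz - 22 kHz = 10 kHz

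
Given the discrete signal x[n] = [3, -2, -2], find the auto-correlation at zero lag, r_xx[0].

The auto-correlation at zero lag r_xx[0] equals the signal energy.
r_xx[0] = sum of x[n]^2 = 3^2 + (-2)^2 + (-2)^2
= 9 + 4 + 4 = 17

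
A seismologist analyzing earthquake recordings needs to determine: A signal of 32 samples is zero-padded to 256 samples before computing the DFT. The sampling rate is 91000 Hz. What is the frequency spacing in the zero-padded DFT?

Original DFT: N = 32, resolution = f_s/N = 91000/32 = 11375/4 Hz
Zero-padded DFT: N = 256, resolution = f_s/N = 91000/256 = 11375/32 Hz
Zero-padding interpolates the spectrum (finer frequency grid)
but does NOT improve the true spectral resolution (ability to resolve close frequencies).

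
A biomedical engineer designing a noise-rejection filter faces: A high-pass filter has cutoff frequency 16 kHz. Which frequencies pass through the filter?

A high-pass filter passes all frequencies above the cutoff frequency 16 kHz and attenuates lower frequencies.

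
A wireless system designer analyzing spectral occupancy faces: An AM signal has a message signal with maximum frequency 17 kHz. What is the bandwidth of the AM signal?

In AM (double-sideband), the bandwidth is twice the message frequency.
BW = 2 * f_m = 2 * 17 kHz = 34 kHz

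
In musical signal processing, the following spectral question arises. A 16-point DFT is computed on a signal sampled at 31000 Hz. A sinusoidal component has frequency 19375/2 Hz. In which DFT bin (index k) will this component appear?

DFT frequency resolution = f_s/N = 31000/16 = 3875/2 Hz
Bin index k = f_signal / resolution = 19375/2 / 3875/2 = 5
The signal frequency 19375/2 Hz falls in DFT bin k = 5.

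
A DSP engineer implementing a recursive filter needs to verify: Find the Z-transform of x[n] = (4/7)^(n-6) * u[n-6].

Time-shifting property: if X(z) = Z{x[n]}, then Z{x[n-d]} = z^(-d) * X(z)
X(z) = z/(z - 4/7) for x[n] = (4/7)^n * u[n]
Z{x[n-6]} = z^(-6) * z/(z - 4/7) = z^(-5)/(z - 4/7)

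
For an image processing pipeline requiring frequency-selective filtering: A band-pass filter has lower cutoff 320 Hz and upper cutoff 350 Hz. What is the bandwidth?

Bandwidth = f_high - f_low
= 350 Hz - 320 Hz = 30 Hz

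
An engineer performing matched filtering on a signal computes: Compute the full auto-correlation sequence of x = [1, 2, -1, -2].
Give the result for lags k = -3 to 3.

r_xx[k] = sum_m x[m]*x[m+k], indexed from 0, for k = -3 to 3:
  r_xx[-3] = x[3]*x[0] = -2
  r_xx[-2] = x[2]*x[0] + x[3]*x[1] = -5
  r_xx[-1] = x[1]*x[0] + x[2]*x[1] + x[3]*x[2] = 2
  r_xx[0] = x[0]*x[0] + x[1]*x[1] + x[2]*x[2] + x[3]*x[3] = 10
  r_xx[1] = x[0]*x[1] + x[1]*x[2] + x[2]*x[3] = 2
  r_xx[2] = x[0]*x[2] + x[1]*x[3] = -5
  r_xx[3] = x[0]*x[3] = -2
r_xx = [-2, -5, 2, 10, 2, -5, -2]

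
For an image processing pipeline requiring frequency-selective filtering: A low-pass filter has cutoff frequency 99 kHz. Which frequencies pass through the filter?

A low-pass filter passes all frequencies below the cutoff frequency 99 kHz and attenuates higher frequencies.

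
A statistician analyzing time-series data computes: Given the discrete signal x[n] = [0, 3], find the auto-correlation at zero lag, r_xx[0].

The auto-correlation at zero lag r_xx[0] equals the signal energy.
r_xx[0] = sum of x[n]^2 = 0^2 + 3^2
= 0 + 9 = 9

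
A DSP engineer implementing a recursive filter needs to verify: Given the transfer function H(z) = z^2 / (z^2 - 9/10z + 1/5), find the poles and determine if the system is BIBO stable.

Poles are roots of the denominator: z^2 - 9/10z + 1/5 = 0.
Quadratic formula: z = [-(-9/10) +/- sqrt((-9/10)^2 - 4*(1/5))] / 2
Discriminant = 81/100 - 4/5 = 1/100; sqrt = 1/10.
z = (9/10 +/- 1/10) / 2 => z = 1/2 or z = 2/5.
|p1| = 1/2, |p2| = 2/5.
For BIBO stability, all poles must lie inside the unit circle (|p| < 1).
System is STABLE since both |p| < 1.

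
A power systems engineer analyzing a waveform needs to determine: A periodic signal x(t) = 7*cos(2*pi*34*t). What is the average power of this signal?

Average power of A*cos(wt) is A^2/2.
P = 7^2 / 2 = 49/2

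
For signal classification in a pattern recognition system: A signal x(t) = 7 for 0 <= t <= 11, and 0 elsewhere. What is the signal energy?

Energy = integral of |x(t)|^2 dt over the signal duration
= 7^2 * 11 = 49 * 11 = 539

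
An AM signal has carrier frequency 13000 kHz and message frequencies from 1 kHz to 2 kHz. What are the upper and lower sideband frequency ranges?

Upper sideband (USB) = fc + [fm_low, fm_high] = 13000 + [1, 2] = [13001, 13002] kHz
Lower sideband (LSB) = fc - [fm_high, fm_low] = 13000 - [2, 1] = [12998, 12999] kHz
Total occupied spectrum: 12998 kHz to 13002 kHz (plus carrier at 13000 kHz)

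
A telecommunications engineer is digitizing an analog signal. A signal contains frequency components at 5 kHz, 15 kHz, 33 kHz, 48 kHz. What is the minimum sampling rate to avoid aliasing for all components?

The highest frequency component is f_max = 48 kHz.
Nyquist rate = 2 * f_max = 2 * 48 kHz = 96 kHz.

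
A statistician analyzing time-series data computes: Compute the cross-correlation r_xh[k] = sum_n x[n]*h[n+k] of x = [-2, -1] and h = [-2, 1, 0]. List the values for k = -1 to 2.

Both sequences indexed from 0 and zero outside their support.
Lags with overlap: k = -1 to 2.
  r_xh[-1] = x[1]*h[0] = 2
  r_xh[0] = x[0]*h[0] + x[1]*h[1] = 3
  r_xh[1] = x[0]*h[1] + x[1]*h[2] = -2
  r_xh[2] = x[0]*h[2] = 0
r_xh = [2, 3, -2, 0] (for k = -1, ..., 2)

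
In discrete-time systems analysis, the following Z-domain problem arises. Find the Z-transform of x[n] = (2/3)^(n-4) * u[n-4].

Time-shifting property: if X(z) = Z{x[n]}, then Z{x[n-d]} = z^(-d) * X(z)
X(z) = z/(z - 2/3) for x[n] = (2/3)^n * u[n]
Z{x[n-4]} = z^(-4) * z/(z - 2/3) = z^(-3)/(z - 2/3)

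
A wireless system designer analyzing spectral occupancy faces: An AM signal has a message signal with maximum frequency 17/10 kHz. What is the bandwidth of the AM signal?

In AM (double-sideband), the bandwidth is twice the message frequency.
BW = 2 * f_m = 2 * 17/10 kHz = 17/5 kHz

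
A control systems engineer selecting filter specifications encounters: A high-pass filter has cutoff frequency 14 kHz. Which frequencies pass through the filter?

A high-pass filter passes all frequencies above the cutoff frequency 14 kHz and attenuates lower frequencies.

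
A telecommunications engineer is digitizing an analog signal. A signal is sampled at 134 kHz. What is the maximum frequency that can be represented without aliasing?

The maximum frequency that can be represented without aliasing
is the Nyquist frequency: f_max = f_s / 2 = 134 kHz / 2 = 67 kHz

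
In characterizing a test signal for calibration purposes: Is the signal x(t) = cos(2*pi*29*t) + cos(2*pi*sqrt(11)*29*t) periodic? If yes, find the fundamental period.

f1 = 29 Hz, f2 = 29*sqrt(11) Hz
Ratio f2/f1 = sqrt(11), which is irrational.
Since the frequency ratio is irrational, no common period exists.
The signal is not periodic.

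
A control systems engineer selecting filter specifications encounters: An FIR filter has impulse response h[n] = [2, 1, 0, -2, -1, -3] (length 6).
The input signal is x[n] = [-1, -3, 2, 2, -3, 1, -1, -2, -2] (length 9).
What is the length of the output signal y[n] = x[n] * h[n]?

For linear convolution, the output length is:
len(y) = len(x) + len(h) - 1 = 9 + 6 - 1 = 14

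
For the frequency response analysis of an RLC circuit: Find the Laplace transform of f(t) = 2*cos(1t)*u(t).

Standard pair: cos(wt)*u(t) <-> s/(s^2+w^2)
With w = 1: L{2*cos(1t)*u(t)} = 2s/(s^2+1)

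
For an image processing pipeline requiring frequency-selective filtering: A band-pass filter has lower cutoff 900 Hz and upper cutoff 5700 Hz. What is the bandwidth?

Bandwidth = f_high - f_low
= 5700 Hz - 900 Hz = 4800 Hz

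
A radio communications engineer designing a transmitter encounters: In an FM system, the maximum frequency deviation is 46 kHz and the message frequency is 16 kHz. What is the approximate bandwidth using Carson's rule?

Carson's rule: BW = 2*(delta_f + f_m)
= 2*(46 + 16) kHz = 124 kHz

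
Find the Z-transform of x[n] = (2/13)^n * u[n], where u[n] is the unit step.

The Z-transform of a^n * u[n] is z/(z-a) for |z| > |a|.
Here a = 2/13, so X(z) = z/(z - (2/13)) = 13z/(13z - 2)
ROC: |z| > 2/13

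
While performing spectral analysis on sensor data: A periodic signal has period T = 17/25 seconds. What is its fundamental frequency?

The fundamental frequency is the reciprocal of the period.
f = 1/T = 1/(17/25) = 25/17 Hz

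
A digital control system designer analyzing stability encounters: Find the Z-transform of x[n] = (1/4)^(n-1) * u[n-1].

Time-shifting property: if X(z) = Z{x[n]}, then Z{x[n-d]} = z^(-d) * X(z)
X(z) = z/(z - 1/4) for x[n] = (1/4)^n * u[n]
Z{x[n-1]} = z^(-1) * z/(z - 1/4) = 1/(z - 1/4)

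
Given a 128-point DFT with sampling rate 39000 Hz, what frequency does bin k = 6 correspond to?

The frequency of DFT bin k is: f_k = k * f_s / N
f_6 = 6 * 39000 / 128 = 14625/8 Hz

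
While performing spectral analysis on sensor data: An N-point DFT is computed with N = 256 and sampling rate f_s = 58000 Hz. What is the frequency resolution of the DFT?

DFT frequency resolution = f_s / N
= 58000 / 256 = 3625/16 Hz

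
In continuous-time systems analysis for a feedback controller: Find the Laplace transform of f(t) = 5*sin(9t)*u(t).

Standard pair: sin(wt)*u(t) <-> w/(s^2+w^2)
With w = 9: L{5*sin(9t)*u(t)} = 45/(s^2+81)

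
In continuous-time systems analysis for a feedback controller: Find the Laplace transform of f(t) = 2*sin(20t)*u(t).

Standard pair: sin(wt)*u(t) <-> w/(s^2+w^2)
With w = 20: L{2*sin(20t)*u(t)} = 40/(s^2+400)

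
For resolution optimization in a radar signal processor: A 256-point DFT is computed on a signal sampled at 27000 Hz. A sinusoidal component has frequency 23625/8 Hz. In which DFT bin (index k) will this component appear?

DFT frequency resolution = f_s/N = 27000/256 = 3375/32 Hz
Bin index k = f_signal / resolution = 23625/8 / 3375/32 = 28
The signal frequency 23625/8 Hz falls in DFT bin k = 28.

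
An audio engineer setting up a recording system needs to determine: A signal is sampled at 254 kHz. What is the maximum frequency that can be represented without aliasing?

The maximum frequency that can be represented without aliasing
is the Nyquist frequency: f_max = f_s / 2 = 254 kHz / 2 = 127 kHz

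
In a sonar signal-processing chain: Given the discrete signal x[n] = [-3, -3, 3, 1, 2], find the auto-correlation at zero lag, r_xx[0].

The auto-correlation at zero lag r_xx[0] equals the signal energy.
r_xx[0] = sum of x[n]^2 = (-3)^2 + (-3)^2 + 3^2 + 1^2 + 2^2
= 9 + 9 + 9 + 1 + 4 = 32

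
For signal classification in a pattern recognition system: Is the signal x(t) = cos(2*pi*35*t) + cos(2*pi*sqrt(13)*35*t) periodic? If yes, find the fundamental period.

f1 = 35 Hz, f2 = 35*sqrt(13) Hz
Ratio f2/f1 = sqrt(13), which is irrational.
Since the frequency ratio is irrational, no common period exists.
The signal is not periodic.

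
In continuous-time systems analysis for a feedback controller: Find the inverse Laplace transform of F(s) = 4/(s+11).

Standard pair: k/(s+a) <-> k*e^(-at)*u(t)
With k=4, a=11: f(t) = 4*e^(-11t)*u(t)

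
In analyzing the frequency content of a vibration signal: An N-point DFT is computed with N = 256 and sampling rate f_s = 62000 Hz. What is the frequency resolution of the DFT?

DFT frequency resolution = f_s / N
= 62000 / 256 = 3875/16 Hz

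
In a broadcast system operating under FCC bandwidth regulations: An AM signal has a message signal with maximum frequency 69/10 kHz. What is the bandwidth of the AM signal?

In AM (double-sideband), the bandwidth is twice the message frequency.
BW = 2 * f_m = 2 * 69/10 kHz = 69/5 kHz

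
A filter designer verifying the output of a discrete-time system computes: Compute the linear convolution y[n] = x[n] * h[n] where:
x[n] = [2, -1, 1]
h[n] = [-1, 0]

y[n] = sum_k x[k]*h[n-k]. Output length = len(x) + len(h) - 1 = 3 + 2 - 1 = 4.
y[0] = 2*-1 = -2
y[1] = -1*-1 + 2*0 = 1
y[2] = 1*-1 + -1*0 = -1
y[3] = 1*0 = 0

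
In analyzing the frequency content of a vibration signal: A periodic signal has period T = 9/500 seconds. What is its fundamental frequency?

The fundamental frequency is the reciprocal of the period.
f = 1/T = 1/(9/500) = 500/9 Hz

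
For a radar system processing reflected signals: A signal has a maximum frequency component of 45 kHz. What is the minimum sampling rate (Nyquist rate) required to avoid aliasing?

By the Nyquist-Shannon sampling theorem,
the minimum sampling rate (Nyquist rate) must be at least 2 * f_max.
Nyquist rate = 2 * 45 kHz = 90 kHz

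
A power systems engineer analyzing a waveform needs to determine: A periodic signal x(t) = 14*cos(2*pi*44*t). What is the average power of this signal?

Average power of A*cos(wt) is A^2/2.
P = 14^2 / 2 = 196/2 = 98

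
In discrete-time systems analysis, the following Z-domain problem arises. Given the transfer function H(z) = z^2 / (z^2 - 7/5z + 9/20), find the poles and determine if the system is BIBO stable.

Poles are roots of the denominator: z^2 - 7/5z + 9/20 = 0.
Quadratic formula: z = [-(-7/5) +/- sqrt((-7/5)^2 - 4*(9/20))] / 2
Discriminant = 49/25 - 9/5 = 4/25; sqrt = 2/5.
z = (7/5 +/- 2/5) / 2 => z = 9/10 or z = 1/2.
|p1| = 1/2, |p2| = 9/10.
For BIBO stability, all poles must lie inside the unit circle (|p| < 1).
System is STABLE since both |p| < 1.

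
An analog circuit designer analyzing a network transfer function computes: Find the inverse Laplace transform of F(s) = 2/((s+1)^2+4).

Standard pair: w/((s+a)^2+w^2) <-> e^(-at)*sin(wt)*u(t)
With a=1, w=2: f(t) = e^(-t)*sin(2t)*u(t)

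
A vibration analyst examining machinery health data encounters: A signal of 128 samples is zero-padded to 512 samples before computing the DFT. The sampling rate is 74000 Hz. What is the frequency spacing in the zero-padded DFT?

Original DFT: N = 128, resolution = f_s/N = 74000/128 = 4625/8 Hz
Zero-padded DFT: N = 512, resolution = f_s/N = 74000/512 = 4625/32 Hz
Zero-padding interpolates the spectrum (finer frequency grid)
but does NOT improve the true spectral resolution (ability to resolve close frequencies).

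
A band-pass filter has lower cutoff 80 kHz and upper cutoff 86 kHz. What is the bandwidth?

Bandwidth = f_high - f_low
= 86 kHz - 80 kHz = 6 kHz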